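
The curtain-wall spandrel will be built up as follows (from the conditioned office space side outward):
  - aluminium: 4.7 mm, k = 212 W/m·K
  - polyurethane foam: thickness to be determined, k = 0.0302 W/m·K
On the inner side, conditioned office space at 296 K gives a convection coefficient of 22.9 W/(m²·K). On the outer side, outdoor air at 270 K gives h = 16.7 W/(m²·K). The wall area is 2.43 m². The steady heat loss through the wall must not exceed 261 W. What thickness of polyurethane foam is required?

L ≈ 4.18 mm

Using the resistance-network approach (series):
R_inner film = 1/(h_i·A) = 1/(22.9×2.43) = 0.01797 K/W
R_aluminium = L/(kA) = 0.0047/(212×2.43) = 9.123×10^-6 K/W
R_outer film = 1/(h_o·A) = 1/(16.7×2.43) = 0.02464 K/W
Sum of the known resistances R_other = 0.04262 K/W
Required total resistance R_tot = ΔT/Q_allow = 26/261 = 0.09962 K/W
R_polyurethane foam = R_tot − R_other = 0.057 K/W
L = R·k·A = 0.057×0.0302×2.43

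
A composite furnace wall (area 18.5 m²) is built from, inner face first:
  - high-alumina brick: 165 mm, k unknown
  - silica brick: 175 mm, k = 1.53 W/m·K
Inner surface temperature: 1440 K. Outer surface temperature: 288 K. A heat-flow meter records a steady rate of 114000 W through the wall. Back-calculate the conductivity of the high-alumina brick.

k ≈ 2.27 W/(m·K)

Model the wall as resistances in series:
R_silica brick = L/(kA) = 0.175/(1.53×18.5) = 0.006183 K/W
Sum of known resistances R_other = 0.006183 K/W
Total R = ΔT/Q = 1152/114000 = 0.01011 K/W
R_high-alumina brick = R_total − R_other = 0.003923 K/W
k = L/(R·A) = 0.165/(0.003923×18.5)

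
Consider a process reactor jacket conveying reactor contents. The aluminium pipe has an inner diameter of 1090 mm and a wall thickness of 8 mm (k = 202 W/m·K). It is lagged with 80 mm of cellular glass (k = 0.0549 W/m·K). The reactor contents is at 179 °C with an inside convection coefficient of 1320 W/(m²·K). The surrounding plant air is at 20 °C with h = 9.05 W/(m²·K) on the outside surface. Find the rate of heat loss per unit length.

q′ ≈ 379 W/m

Treating each annulus and film as a series resistance:
R_inner film = 1/(h_i·2πr₁L) = 1/(1320×2π×0.545×1) = 2.212×10^-4 K/W
R_aluminium pipe wall = ln(553/545)/(2π×202×1) = 1.148×10^-5 K/W
R_cellular glass = ln(633/553)/(2π×0.0549×1) = 0.3917 K/W
R_outer film = 1/(h_o·2πr_oL) = 1/(9.05×2π×0.633×1) = 0.02778 K/W
R_total = 0.4197 K/W
Q = ΔT/R_total = 159/0.4197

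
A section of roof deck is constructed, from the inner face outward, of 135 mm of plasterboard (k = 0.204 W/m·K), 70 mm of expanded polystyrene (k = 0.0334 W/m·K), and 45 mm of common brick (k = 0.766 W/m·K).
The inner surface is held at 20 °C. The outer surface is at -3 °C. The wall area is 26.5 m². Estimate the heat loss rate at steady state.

Q ≈ 216 W

Treating each layer as a thermal resistance in series:
R_plasterboard = L/(kA) = 0.135/(0.204×26.5) = 0.02497 K/W
R_expanded polystyrene = L/(kA) = 0.07/(0.0334×26.5) = 0.07909 K/W
R_common brick = L/(kA) = 0.045/(0.766×26.5) = 0.002217 K/W
R_total = 0.1063 K/W
Q = ΔT / R_total = 23 / 0.1063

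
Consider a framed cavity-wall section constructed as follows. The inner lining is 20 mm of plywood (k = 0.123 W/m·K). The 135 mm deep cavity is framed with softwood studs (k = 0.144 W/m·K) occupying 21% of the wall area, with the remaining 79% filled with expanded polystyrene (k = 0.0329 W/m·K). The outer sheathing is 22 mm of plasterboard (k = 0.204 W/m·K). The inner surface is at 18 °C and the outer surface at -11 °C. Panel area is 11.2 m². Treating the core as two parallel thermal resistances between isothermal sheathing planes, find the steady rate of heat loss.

Q ≈ 122 W

Sheathing layers in series; stud and cavity paths in parallel between them.
R_inner = 0.02/(0.123×11.2) = 0.01452 K/W
R_stud  = 0.135/(0.144×0.21×11.2) = 0.3986 K/W
R_cav   = 0.135/(0.0329×0.79×11.2) = 0.4638 K/W
1/R_core = 1/R_stud + 1/R_cav → R_core = 0.2144 K/W
R_outer = 0.022/(0.204×11.2) = 0.009629 K/W
R_total = 0.2385 K/W
Q = ΔT/R_total = 29/0.2385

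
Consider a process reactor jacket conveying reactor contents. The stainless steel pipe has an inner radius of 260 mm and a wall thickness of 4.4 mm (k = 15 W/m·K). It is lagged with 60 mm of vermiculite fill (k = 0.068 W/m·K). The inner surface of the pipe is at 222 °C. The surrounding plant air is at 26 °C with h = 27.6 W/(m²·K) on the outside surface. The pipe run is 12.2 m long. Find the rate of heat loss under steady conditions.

Q ≈ 4810 W

Per-layer cylindrical resistances, series-summed:
R_stainless steel pipe wall = ln(264.4/260)/(2π×15×12.2) = 1.459×10^-5 K/W
R_vermiculite fill = ln(324.4/264.4)/(2π×0.068×12.2) = 0.03924 K/W
R_outer film = 1/(h_o·2πr_oL) = 1/(27.6×2π×0.3244×12.2) = 0.001457 K/W
R_total = 0.04071 K/W
Q = ΔT/R_total = 196/0.04071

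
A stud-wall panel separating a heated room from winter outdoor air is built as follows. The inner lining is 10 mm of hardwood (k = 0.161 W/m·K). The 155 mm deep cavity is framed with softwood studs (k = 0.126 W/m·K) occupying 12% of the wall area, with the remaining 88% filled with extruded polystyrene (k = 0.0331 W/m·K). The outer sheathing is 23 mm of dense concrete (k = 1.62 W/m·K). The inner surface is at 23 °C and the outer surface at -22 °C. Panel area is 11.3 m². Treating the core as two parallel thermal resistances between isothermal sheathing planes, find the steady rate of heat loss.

Q ≈ 142 W

Sheathing layers in series; stud and cavity paths in parallel between them.
R_inner = 0.01/(0.161×11.3) = 0.005497 K/W
R_stud  = 0.155/(0.126×0.12×11.3) = 0.9072 K/W
R_cav   = 0.155/(0.0331×0.88×11.3) = 0.4709 K/W
1/R_core = 1/R_stud + 1/R_cav → R_core = 0.31 K/W
R_outer = 0.023/(1.62×11.3) = 0.001256 K/W
R_total = 0.3168 K/W
Q = ΔT/R_total = 45/0.3168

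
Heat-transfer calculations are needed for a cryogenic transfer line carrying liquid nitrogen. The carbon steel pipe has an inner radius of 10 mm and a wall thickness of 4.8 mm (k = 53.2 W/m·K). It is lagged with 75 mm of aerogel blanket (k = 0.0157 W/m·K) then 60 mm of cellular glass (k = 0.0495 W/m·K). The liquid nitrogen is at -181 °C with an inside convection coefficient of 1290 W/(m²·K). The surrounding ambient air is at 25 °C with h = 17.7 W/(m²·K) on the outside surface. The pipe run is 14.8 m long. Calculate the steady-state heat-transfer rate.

Cylindrical conduction, so R = ln(r₂/r₁)/(2πkL) per layer, in series:
R_inner film = 1/(h_i·2πr₁L) = 1/(1290×2π×0.01×14.8) = 8.336×10^-4 K/W
R_carbon steel pipe wall = ln(14.8/10)/(2π×53.2×14.8) = 7.925×10^-5 K/W
R_aerogel blanket = ln(89.8/14.8)/(2π×0.0157×14.8) = 1.235 K/W
R_cellular glass = ln(149.8/89.8)/(2π×0.0495×14.8) = 0.1112 K/W
R_outer film = 1/(h_o·2πr_oL) = 1/(17.7×2π×0.1498×14.8) = 0.004056 K/W
R_total = 1.351 K/W
Q = ΔT/R_total = 206/1.351

Q ≈ 152 W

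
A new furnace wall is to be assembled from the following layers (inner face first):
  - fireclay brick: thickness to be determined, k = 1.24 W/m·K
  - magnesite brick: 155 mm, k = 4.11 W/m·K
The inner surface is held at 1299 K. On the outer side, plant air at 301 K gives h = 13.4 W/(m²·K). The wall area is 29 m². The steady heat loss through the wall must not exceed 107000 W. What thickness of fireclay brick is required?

Thermal resistances in series:
R_magnesite brick = L/(kA) = 0.155/(4.11×29) = 0.0013 K/W
R_outer film = 1/(h_o·A) = 1/(13.4×29) = 0.002573 K/W
Sum of the known resistances R_other = 0.003874 K/W
Required total resistance R_tot = ΔT/Q_allow = 998/107000 = 0.009327 K/W
R_fireclay brick = R_tot − R_other = 0.005453 K/W
L = R·k·A = 0.005453×1.24×29

L ≈ 196 mm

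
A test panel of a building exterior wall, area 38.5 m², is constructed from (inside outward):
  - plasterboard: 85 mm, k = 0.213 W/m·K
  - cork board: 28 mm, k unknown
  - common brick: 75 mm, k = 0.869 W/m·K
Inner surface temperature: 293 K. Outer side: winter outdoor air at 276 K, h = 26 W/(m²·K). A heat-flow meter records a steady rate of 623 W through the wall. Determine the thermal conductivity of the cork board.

Thermal resistances in series:
R_plasterboard = L/(kA) = 0.085/(0.213×38.5) = 0.01037 K/W
R_common brick = L/(kA) = 0.075/(0.869×38.5) = 0.002242 K/W
R_outer film = 1/(h_o·A) = 1/(26×38.5) = 9.99×10^-4 K/W
Sum of known resistances R_other = 0.01361 K/W
Total R = ΔT/Q = 17/623 = 0.02729 K/W
R_cork board = R_total − R_other = 0.01368 K/W
k = L/(R·A) = 0.028/(0.01368×38.5)

k ≈ 0.0532 W/(m·K)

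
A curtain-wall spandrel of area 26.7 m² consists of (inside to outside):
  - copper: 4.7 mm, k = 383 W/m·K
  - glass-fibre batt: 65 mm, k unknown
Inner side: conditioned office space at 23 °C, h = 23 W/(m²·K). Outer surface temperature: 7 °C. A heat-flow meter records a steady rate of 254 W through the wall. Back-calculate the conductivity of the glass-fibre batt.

Thermal resistances in series:
R_inner film = 1/(h_i·A) = 1/(23×26.7) = 0.001628 K/W
R_copper = L/(kA) = 0.0047/(383×26.7) = 4.596×10^-7 K/W
Sum of known resistances R_other = 0.001629 K/W
Total R = ΔT/Q = 16/254 = 0.06299 K/W
R_glass-fibre batt = R_total − R_other = 0.06136 K/W
k = L/(R·A) = 0.065/(0.06136×26.7)

k ≈ 0.0397 W/(m·K)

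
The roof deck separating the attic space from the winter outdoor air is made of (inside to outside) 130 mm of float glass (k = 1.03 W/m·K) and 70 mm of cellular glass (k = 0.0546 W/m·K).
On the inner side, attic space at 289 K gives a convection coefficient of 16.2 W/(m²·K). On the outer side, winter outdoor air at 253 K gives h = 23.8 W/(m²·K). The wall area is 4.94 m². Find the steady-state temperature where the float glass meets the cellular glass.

Series thermal resistances:
R_inner film = 1/(h_i·A) = 1/(16.2×4.94) = 0.0125 K/W
R_float glass = L/(kA) = 0.13/(1.03×4.94) = 0.02555 K/W
R_cellular glass = L/(kA) = 0.07/(0.0546×4.94) = 0.2595 K/W
R_outer film = 1/(h_o·A) = 1/(23.8×4.94) = 0.008505 K/W
R_total = 0.3061 K/W;  Q = ΔT/R_total = 36/0.3061 = 117.6 W
T_interface = T_inner − Q·ΣR(inner→interface) = 289 − 118×0.03804

T ≈ 285 K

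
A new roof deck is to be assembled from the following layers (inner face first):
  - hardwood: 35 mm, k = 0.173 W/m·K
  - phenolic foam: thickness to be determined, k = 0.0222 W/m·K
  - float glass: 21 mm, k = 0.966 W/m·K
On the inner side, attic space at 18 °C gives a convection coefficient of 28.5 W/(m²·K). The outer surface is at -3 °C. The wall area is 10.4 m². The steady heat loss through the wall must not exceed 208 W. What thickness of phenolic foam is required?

L ≈ 17.6 mm

Using the resistance-network approach (series):
R_inner film = 1/(h_i·A) = 1/(28.5×10.4) = 0.003374 K/W
R_hardwood = L/(kA) = 0.035/(0.173×10.4) = 0.01945 K/W
R_float glass = L/(kA) = 0.021/(0.966×10.4) = 0.00209 K/W
Sum of the known resistances R_other = 0.02492 K/W
Required total resistance R_tot = ΔT/Q_allow = 21/208 = 0.101 K/W
R_phenolic foam = R_tot − R_other = 0.07604 K/W
L = R·k·A = 0.07604×0.0222×10.4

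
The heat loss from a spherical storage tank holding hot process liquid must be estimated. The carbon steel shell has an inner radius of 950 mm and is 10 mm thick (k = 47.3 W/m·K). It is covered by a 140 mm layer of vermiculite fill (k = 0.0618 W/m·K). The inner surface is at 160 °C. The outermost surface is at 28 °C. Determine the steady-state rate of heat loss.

For a spherical shell R = (1/r₁ − 1/r₂)/(4πk); film R = 1/(h·4πr²). In series:
R_carbon steel shell = (1/0.95 − 1/0.96)/(4π×47.3) = 1.845×10^-5 K/W
R_vermiculite fill = (1/0.96 − 1/1.1)/(4π×0.0618) = 0.1707 K/W
R_total = 0.1707 K/W
Q = ΔT/R_total = 132/0.1707

Q ≈ 773 W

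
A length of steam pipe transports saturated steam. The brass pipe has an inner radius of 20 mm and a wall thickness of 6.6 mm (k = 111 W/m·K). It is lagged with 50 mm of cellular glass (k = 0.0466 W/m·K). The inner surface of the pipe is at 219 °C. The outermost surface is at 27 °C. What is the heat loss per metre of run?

q′ ≈ 53.1 W/m

Cylindrical conduction, so R = ln(r₂/r₁)/(2πkL) per layer, in series:
R_brass pipe wall = ln(26.6/20)/(2π×111×1) = 4.089×10^-4 K/W
R_cellular glass = ln(76.6/26.6)/(2π×0.0466×1) = 3.612 K/W
R_total = 3.613 K/W
Q = ΔT/R_total = 192/3.613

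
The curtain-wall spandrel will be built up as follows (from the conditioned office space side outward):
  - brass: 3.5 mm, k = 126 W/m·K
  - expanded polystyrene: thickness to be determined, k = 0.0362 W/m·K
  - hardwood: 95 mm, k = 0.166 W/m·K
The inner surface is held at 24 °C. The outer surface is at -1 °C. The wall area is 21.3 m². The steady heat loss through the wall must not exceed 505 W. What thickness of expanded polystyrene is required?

Thermal resistances in series:
R_brass = L/(kA) = 0.0035/(126×21.3) = 1.304×10^-6 K/W
R_hardwood = L/(kA) = 0.095/(0.166×21.3) = 0.02687 K/W
Sum of the known resistances R_other = 0.02687 K/W
Required total resistance R_tot = ΔT/Q_allow = 25/505 = 0.0495 K/W
R_expanded polystyrene = R_tot − R_other = 0.02264 K/W
L = R·k·A = 0.02264×0.0362×21.3

L ≈ 17.5 mm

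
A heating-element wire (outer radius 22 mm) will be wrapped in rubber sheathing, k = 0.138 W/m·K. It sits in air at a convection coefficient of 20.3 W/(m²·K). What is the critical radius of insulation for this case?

For a cylinder r_cr = k/h = 0.138/20.3
r_cr = 6.8 mm; since the bare radius (22 mm) is above r_cr, any added insulation will reduce heat loss.

r_cr ≈ 6.8 mm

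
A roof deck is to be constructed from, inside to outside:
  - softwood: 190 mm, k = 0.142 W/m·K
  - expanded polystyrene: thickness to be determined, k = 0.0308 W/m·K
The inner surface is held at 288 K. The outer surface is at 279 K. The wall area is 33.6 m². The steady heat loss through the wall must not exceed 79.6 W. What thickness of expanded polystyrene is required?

L ≈ 75.8 mm

Model the wall as resistances in series:
R_softwood = L/(kA) = 0.19/(0.142×33.6) = 0.03982 K/W
Sum of the known resistances R_other = 0.03982 K/W
Required total resistance R_tot = ΔT/Q_allow = 9/79.6 = 0.1131 K/W
R_expanded polystyrene = R_tot − R_other = 0.07324 K/W
L = R·k·A = 0.07324×0.0308×33.6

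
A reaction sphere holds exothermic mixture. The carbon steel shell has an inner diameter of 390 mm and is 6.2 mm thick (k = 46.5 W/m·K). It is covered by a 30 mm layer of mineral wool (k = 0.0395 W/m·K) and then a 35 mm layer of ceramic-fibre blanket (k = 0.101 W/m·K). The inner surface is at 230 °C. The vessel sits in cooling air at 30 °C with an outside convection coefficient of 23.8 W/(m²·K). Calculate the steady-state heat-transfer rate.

Q ≈ 111 W

Each spherical layer contributes R = (1/r_i − 1/r_o)/(4πk):
R_carbon steel shell = (1/0.195 − 1/0.2012)/(4π×46.5) = 2.704×10^-4 K/W
R_mineral wool = (1/0.2012 − 1/0.2312)/(4π×0.0395) = 1.299 K/W
R_ceramic-fibre blanket = (1/0.2312 − 1/0.2662)/(4π×0.101) = 0.4481 K/W
R_outer film = 1/(h·4πr_o²) = 1/(23.8×4π×0.2662²) = 0.04718 K/W
R_total = 1.795 K/W
Q = ΔT/R_total = 200/1.795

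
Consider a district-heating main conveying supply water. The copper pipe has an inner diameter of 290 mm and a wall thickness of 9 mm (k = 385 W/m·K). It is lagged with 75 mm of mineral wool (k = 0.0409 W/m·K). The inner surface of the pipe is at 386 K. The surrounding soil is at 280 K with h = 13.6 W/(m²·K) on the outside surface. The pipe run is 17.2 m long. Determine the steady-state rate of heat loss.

Q ≈ 1140 W

Treating each annulus and film as a series resistance:
R_copper pipe wall = ln(154/145)/(2π×385×17.2) = 1.447×10^-6 K/W
R_mineral wool = ln(229/154)/(2π×0.0409×17.2) = 0.08976 K/W
R_outer film = 1/(h_o·2πr_oL) = 1/(13.6×2π×0.229×17.2) = 0.002971 K/W
R_total = 0.09274 K/W
Q = ΔT/R_total = 106/0.09274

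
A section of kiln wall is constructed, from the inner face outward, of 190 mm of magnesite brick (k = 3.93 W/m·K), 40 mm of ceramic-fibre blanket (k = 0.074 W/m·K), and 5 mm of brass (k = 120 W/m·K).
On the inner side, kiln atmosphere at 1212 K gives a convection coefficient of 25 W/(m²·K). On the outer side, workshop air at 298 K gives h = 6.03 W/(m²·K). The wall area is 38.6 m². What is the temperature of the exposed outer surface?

T ≈ 489 K

Model the wall as resistances in series:
R_inner film = 1/(h_i·A) = 1/(25×38.6) = 0.001036 K/W
R_magnesite brick = L/(kA) = 0.19/(3.93×38.6) = 0.001252 K/W
R_ceramic-fibre blanket = L/(kA) = 0.04/(0.074×38.6) = 0.014 K/W
R_brass = L/(kA) = 0.005/(120×38.6) = 1.079×10^-6 K/W
R_outer film = 1/(h_o·A) = 1/(6.03×38.6) = 0.004296 K/W
R_total = 0.02059 K/W;  Q = ΔT/R_total = 914/0.02059 = 44390 W
T_interface = T_inner − Q·ΣR(inner→interface) = 1212 − 44400×0.01629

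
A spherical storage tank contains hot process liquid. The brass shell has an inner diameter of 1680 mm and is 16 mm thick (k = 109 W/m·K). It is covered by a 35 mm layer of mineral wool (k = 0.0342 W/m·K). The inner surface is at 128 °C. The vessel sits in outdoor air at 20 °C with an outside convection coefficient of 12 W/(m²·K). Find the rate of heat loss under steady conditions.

Q ≈ 938 W

For a spherical shell R = (1/r₁ − 1/r₂)/(4πk); film R = 1/(h·4πr²). In series:
R_brass shell = (1/0.84 − 1/0.856)/(4π×109) = 1.625×10^-5 K/W
R_mineral wool = (1/0.856 − 1/0.891)/(4π×0.0342) = 0.1068 K/W
R_outer film = 1/(h·4πr_o²) = 1/(12×4π×0.891²) = 0.008353 K/W
R_total = 0.1151 K/W
Q = ΔT/R_total = 108/0.1151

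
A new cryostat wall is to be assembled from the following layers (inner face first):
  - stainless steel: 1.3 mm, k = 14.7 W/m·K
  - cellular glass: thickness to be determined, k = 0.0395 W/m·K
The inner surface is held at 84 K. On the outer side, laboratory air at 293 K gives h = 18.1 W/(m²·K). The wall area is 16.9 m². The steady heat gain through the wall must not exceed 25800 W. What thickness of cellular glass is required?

L ≈ 3.22 mm

Treating each layer as a thermal resistance in series:
R_stainless steel = L/(kA) = 0.0013/(14.7×16.9) = 5.233×10^-6 K/W
R_outer film = 1/(h_o·A) = 1/(18.1×16.9) = 0.003269 K/W
Sum of the known resistances R_other = 0.003274 K/W
Required total resistance R_tot = ΔT/Q_allow = 209/25800 = 0.008101 K/W
R_cellular glass = R_tot − R_other = 0.004826 K/W
L = R·k·A = 0.004826×0.0395×16.9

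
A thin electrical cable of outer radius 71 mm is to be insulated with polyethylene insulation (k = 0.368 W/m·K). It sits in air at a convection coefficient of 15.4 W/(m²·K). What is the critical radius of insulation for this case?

For a cylinder r_cr = k/h = 0.368/15.4
r_cr = 23.9 mm; since the bare radius (71 mm) is above r_cr, any added insulation will reduce heat loss.

r_cr ≈ 23.9 mm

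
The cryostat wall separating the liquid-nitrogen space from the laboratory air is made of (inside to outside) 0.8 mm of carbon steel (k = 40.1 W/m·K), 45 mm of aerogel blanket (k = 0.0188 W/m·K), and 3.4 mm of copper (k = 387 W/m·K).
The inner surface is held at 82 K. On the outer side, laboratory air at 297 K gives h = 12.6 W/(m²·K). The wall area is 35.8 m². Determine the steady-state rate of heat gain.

Q ≈ 3110 W

Thermal resistances in series:
R_carbon steel = L/(kA) = 0.0008/(40.1×35.8) = 5.573×10^-7 K/W
R_aerogel blanket = L/(kA) = 0.045/(0.0188×35.8) = 0.06686 K/W
R_copper = L/(kA) = 0.0034/(387×35.8) = 2.454×10^-7 K/W
R_outer film = 1/(h_o·A) = 1/(12.6×35.8) = 0.002217 K/W
R_total = 0.06908 K/W
Q = ΔT / R_total = 215 / 0.06908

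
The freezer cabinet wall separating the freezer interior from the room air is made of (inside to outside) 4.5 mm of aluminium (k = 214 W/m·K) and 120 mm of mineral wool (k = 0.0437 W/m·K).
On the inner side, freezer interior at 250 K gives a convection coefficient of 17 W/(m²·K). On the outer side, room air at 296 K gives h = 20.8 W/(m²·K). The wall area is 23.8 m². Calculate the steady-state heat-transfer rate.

Q ≈ 384 W

Model the wall as resistances in series:
R_inner film = 1/(h_i·A) = 1/(17×23.8) = 0.002472 K/W
R_aluminium = L/(kA) = 0.0045/(214×23.8) = 8.835×10^-7 K/W
R_mineral wool = L/(kA) = 0.12/(0.0437×23.8) = 0.1154 K/W
R_outer film = 1/(h_o·A) = 1/(20.8×23.8) = 0.00202 K/W
R_total = 0.1199 K/W
Q = ΔT / R_total = 46 / 0.1199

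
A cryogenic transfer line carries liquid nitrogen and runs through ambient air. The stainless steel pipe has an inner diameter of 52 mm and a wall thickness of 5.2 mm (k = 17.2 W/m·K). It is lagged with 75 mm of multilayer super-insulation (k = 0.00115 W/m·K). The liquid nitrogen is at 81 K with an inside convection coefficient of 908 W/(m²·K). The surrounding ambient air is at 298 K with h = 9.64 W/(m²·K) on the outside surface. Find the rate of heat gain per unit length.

For a radial system each layer contributes R = ln(r_out/r_in)/(2πkL); films add R = 1/(hA).
R_inner film = 1/(h_i·2πr₁L) = 1/(908×2π×0.026×1) = 0.006742 K/W
R_stainless steel pipe wall = ln(31.2/26)/(2π×17.2×1) = 0.001687 K/W
R_multilayer super-insulation = ln(106.2/31.2)/(2π×0.00115×1) = 169.5 K/W
R_outer film = 1/(h_o·2πr_oL) = 1/(9.64×2π×0.1062×1) = 0.1555 K/W
R_total = 169.7 K/W
Q = ΔT/R_total = 217/169.7

q′ ≈ 1.28 W/m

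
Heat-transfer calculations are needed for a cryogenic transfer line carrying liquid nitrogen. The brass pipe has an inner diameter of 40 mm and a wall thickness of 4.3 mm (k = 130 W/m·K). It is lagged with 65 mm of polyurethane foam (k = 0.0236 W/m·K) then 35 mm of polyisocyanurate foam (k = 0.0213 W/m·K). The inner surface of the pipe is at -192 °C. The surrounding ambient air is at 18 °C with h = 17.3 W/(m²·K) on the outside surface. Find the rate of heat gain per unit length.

q′ ≈ 18.5 W/m

Per-layer cylindrical resistances, series-summed:
R_brass pipe wall = ln(24.3/20)/(2π×130×1) = 2.384×10^-4 K/W
R_polyurethane foam = ln(89.3/24.3)/(2π×0.0236×1) = 8.777 K/W
R_polyisocyanurate foam = ln(124.3/89.3)/(2π×0.0213×1) = 2.471 K/W
R_outer film = 1/(h_o·2πr_oL) = 1/(17.3×2π×0.1243×1) = 0.07401 K/W
R_total = 11.32 K/W
Q = ΔT/R_total = 210/11.32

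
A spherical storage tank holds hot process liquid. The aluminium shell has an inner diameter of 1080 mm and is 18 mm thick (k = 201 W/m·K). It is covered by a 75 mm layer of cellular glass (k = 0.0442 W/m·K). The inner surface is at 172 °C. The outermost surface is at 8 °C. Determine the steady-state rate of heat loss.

Radial (spherical) resistances in series:
R_aluminium shell = (1/0.54 − 1/0.558)/(4π×201) = 2.365×10^-5 K/W
R_cellular glass = (1/0.558 − 1/0.633)/(4π×0.0442) = 0.3823 K/W
R_total = 0.3823 K/W
Q = ΔT/R_total = 164/0.3823

Q ≈ 429 W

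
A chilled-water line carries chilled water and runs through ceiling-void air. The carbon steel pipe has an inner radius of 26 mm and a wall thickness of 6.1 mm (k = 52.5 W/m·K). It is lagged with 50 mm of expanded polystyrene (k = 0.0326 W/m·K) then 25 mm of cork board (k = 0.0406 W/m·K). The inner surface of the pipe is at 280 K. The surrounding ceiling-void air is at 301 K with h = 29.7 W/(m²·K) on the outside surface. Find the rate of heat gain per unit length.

q′ ≈ 3.7 W/m

Per-layer cylindrical resistances, series-summed:
R_carbon steel pipe wall = ln(32.1/26)/(2π×52.5×1) = 6.389×10^-4 K/W
R_expanded polystyrene = ln(82.1/32.1)/(2π×0.0326×1) = 4.585 K/W
R_cork board = ln(107.1/82.1)/(2π×0.0406×1) = 1.042 K/W
R_outer film = 1/(h_o·2πr_oL) = 1/(29.7×2π×0.1071×1) = 0.05004 K/W
R_total = 5.677 K/W
Q = ΔT/R_total = 21/5.677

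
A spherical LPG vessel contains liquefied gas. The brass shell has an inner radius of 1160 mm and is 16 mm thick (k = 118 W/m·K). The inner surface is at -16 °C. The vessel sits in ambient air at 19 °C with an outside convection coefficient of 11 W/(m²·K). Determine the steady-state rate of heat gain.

Q ≈ 6680 W

For a spherical shell R = (1/r₁ − 1/r₂)/(4πk); film R = 1/(h·4πr²). In series:
R_brass shell = (1/1.16 − 1/1.176)/(4π×118) = 7.91×10^-6 K/W
R_outer film = 1/(h·4πr_o²) = 1/(11×4π×1.176²) = 0.005231 K/W
R_total = 0.005239 K/W
Q = ΔT/R_total = 35/0.005239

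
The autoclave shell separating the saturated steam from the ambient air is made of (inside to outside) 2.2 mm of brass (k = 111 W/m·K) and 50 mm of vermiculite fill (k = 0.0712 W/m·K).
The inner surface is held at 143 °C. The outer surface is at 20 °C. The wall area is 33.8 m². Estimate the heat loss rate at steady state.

Model the wall as resistances in series:
R_brass = L/(kA) = 0.0022/(111×33.8) = 5.864×10^-7 K/W
R_vermiculite fill = L/(kA) = 0.05/(0.0712×33.8) = 0.02078 K/W
R_total = 0.02078 K/W
Q = ΔT / R_total = 123 / 0.02078

Q ≈ 5920 W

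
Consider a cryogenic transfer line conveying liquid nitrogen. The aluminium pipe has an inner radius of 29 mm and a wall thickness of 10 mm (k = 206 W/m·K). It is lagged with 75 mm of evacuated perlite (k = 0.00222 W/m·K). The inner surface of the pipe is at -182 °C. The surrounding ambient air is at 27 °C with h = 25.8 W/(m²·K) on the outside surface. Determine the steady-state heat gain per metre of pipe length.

Cylindrical conduction, so R = ln(r₂/r₁)/(2πkL) per layer, in series:
R_aluminium pipe wall = ln(39/29)/(2π×206×1) = 2.289×10^-4 K/W
R_evacuated perlite = ln(114/39)/(2π×0.00222×1) = 76.9 K/W
R_outer film = 1/(h_o·2πr_oL) = 1/(25.8×2π×0.114×1) = 0.05411 K/W
R_total = 76.95 K/W
Q = ΔT/R_total = 209/76.95

q′ ≈ 2.72 W/m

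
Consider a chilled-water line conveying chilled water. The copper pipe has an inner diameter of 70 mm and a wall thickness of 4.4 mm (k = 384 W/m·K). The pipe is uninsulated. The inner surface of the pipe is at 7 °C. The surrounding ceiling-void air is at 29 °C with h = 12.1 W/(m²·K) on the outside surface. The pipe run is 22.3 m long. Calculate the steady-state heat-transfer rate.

For a radial system each layer contributes R = ln(r_out/r_in)/(2πkL); films add R = 1/(hA).
R_copper pipe wall = ln(39.4/35)/(2π×384×22.3) = 2.201×10^-6 K/W
R_outer film = 1/(h_o·2πr_oL) = 1/(12.1×2π×0.0394×22.3) = 0.01497 K/W
R_total = 0.01497 K/W
Q = ΔT/R_total = 22/0.01497

Q ≈ 1470 W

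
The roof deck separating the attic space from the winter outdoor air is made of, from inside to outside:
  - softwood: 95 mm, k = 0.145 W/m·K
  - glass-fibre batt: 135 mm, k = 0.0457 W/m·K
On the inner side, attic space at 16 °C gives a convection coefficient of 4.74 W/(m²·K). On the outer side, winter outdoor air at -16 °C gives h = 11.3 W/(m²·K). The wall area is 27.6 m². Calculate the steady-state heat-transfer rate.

Series thermal resistances:
R_inner film = 1/(h_i·A) = 1/(4.74×27.6) = 0.007644 K/W
R_softwood = L/(kA) = 0.095/(0.145×27.6) = 0.02374 K/W
R_glass-fibre batt = L/(kA) = 0.135/(0.0457×27.6) = 0.107 K/W
R_outer film = 1/(h_o·A) = 1/(11.3×27.6) = 0.003206 K/W
R_total = 0.1416 K/W
Q = ΔT / R_total = 32 / 0.1416

Q ≈ 226 W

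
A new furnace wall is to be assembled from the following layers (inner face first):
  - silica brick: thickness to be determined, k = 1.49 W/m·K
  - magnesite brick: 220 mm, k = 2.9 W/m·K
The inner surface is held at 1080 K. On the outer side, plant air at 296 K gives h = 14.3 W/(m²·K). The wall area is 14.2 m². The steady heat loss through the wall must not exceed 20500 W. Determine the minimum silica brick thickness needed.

L ≈ 592 mm

Model the wall as resistances in series:
R_magnesite brick = L/(kA) = 0.22/(2.9×14.2) = 0.005342 K/W
R_outer film = 1/(h_o·A) = 1/(14.3×14.2) = 0.004925 K/W
Sum of the known resistances R_other = 0.01027 K/W
Required total resistance R_tot = ΔT/Q_allow = 784/20500 = 0.03824 K/W
R_silica brick = R_tot − R_other = 0.02798 K/W
L = R·k·A = 0.02798×1.49×14.2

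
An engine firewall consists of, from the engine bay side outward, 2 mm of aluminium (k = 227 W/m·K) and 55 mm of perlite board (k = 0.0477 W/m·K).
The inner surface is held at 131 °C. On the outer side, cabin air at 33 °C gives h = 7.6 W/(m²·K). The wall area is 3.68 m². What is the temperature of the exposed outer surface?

T ≈ 43 °C

Treating each layer as a thermal resistance in series:
R_aluminium = L/(kA) = 0.002/(227×3.68) = 2.394×10^-6 K/W
R_perlite board = L/(kA) = 0.055/(0.0477×3.68) = 0.3133 K/W
R_outer film = 1/(h_o·A) = 1/(7.6×3.68) = 0.03576 K/W
R_total = 0.3491 K/W;  Q = ΔT/R_total = 98/0.3491 = 280.7 W
T_interface = T_inner − Q·ΣR(inner→interface) = 131 − 281×0.3133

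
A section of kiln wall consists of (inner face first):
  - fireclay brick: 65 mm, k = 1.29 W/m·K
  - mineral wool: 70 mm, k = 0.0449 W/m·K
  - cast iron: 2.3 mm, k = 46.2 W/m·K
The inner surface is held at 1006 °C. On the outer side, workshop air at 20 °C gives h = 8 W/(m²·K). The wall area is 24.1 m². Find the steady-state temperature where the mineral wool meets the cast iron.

Treating each layer as a thermal resistance in series:
R_fireclay brick = L/(kA) = 0.065/(1.29×24.1) = 0.002091 K/W
R_mineral wool = L/(kA) = 0.07/(0.0449×24.1) = 0.06469 K/W
R_cast iron = L/(kA) = 0.0023/(46.2×24.1) = 2.066×10^-6 K/W
R_outer film = 1/(h_o·A) = 1/(8×24.1) = 0.005187 K/W
R_total = 0.07197 K/W;  Q = ΔT/R_total = 986/0.07197 = 13700 W
T_interface = T_inner − Q·ΣR(inner→interface) = 1006 − 13700×0.06678

T ≈ 91.1 °C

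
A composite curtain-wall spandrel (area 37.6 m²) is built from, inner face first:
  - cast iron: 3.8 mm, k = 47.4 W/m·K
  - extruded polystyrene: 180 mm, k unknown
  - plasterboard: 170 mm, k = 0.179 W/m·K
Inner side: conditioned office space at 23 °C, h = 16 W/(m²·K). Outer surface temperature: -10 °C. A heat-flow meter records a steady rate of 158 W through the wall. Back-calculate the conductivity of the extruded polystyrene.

Treating each layer as a thermal resistance in series:
R_inner film = 1/(h_i·A) = 1/(16×37.6) = 0.001662 K/W
R_cast iron = L/(kA) = 0.0038/(47.4×37.6) = 2.132×10^-6 K/W
R_plasterboard = L/(kA) = 0.17/(0.179×37.6) = 0.02526 K/W
Sum of known resistances R_other = 0.02692 K/W
Total R = ΔT/Q = 33/158 = 0.2089 K/W
R_extruded polystyrene = R_total − R_other = 0.1819 K/W
k = L/(R·A) = 0.18/(0.1819×37.6)

k ≈ 0.0263 W/(m·K)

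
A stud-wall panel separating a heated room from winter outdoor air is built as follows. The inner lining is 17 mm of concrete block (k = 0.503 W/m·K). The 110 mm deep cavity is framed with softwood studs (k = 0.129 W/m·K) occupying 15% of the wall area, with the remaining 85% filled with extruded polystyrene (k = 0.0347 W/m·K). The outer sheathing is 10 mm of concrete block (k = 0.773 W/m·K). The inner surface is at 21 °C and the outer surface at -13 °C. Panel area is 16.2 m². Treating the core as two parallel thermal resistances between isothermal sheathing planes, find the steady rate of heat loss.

Sheathing layers in series; stud and cavity paths in parallel between them.
R_inner = 0.017/(0.503×16.2) = 0.002086 K/W
R_stud  = 0.11/(0.129×0.15×16.2) = 0.3509 K/W
R_cav   = 0.11/(0.0347×0.85×16.2) = 0.2302 K/W
1/R_core = 1/R_stud + 1/R_cav → R_core = 0.139 K/W
R_outer = 0.01/(0.773×16.2) = 7.986×10^-4 K/W
R_total = 0.1419 K/W
Q = ΔT/R_total = 34/0.1419

Q ≈ 240 W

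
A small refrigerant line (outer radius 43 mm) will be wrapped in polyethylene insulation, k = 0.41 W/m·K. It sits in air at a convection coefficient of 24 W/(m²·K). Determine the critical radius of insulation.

For a cylinder r_cr = k/h = 0.41/24
r_cr = 17.1 mm; since the bare radius (43 mm) is above r_cr, any added insulation will reduce heat loss.

r_cr ≈ 17.1 mm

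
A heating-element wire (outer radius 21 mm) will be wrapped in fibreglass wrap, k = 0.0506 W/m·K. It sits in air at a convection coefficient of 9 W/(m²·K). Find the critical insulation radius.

r_cr ≈ 5.62 mm

For a cylinder r_cr = k/h = 0.0506/9
r_cr = 5.62 mm; since the bare radius (21 mm) is above r_cr, any added insulation will reduce heat loss.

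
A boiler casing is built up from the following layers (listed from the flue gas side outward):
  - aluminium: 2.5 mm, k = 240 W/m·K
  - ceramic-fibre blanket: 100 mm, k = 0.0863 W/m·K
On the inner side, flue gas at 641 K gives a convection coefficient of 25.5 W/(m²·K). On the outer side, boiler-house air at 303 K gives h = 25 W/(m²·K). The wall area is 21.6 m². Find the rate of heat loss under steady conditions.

Q ≈ 5900 W

Thermal resistances in series:
R_inner film = 1/(h_i·A) = 1/(25.5×21.6) = 0.001816 K/W
R_aluminium = L/(kA) = 0.0025/(240×21.6) = 4.823×10^-7 K/W
R_ceramic-fibre blanket = L/(kA) = 0.1/(0.0863×21.6) = 0.05365 K/W
R_outer film = 1/(h_o·A) = 1/(25×21.6) = 0.001852 K/W
R_total = 0.05731 K/W
Q = ΔT / R_total = 338 / 0.05731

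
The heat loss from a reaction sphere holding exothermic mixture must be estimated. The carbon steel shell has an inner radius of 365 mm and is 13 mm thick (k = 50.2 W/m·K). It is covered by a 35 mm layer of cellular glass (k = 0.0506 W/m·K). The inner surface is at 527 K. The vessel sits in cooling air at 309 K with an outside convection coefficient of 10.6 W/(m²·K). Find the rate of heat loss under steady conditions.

Q ≈ 549 W

Spherical conduction: R = (1/r_in − 1/r_out)/(4πk) per layer; series-sum.
R_carbon steel shell = (1/0.365 − 1/0.378)/(4π×50.2) = 1.494×10^-4 K/W
R_cellular glass = (1/0.378 − 1/0.413)/(4π×0.0506) = 0.3526 K/W
R_outer film = 1/(h·4πr_o²) = 1/(10.6×4π×0.413²) = 0.04401 K/W
R_total = 0.3967 K/W
Q = ΔT/R_total = 218/0.3967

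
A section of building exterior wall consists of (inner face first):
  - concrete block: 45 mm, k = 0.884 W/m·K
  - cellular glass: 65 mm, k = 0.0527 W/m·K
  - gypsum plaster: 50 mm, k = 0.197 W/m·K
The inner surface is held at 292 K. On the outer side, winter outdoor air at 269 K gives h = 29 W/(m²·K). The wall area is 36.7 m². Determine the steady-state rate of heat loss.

Q ≈ 537 W

Treating each layer as a thermal resistance in series:
R_concrete block = L/(kA) = 0.045/(0.884×36.7) = 0.001387 K/W
R_cellular glass = L/(kA) = 0.065/(0.0527×36.7) = 0.03361 K/W
R_gypsum plaster = L/(kA) = 0.05/(0.197×36.7) = 0.006916 K/W
R_outer film = 1/(h_o·A) = 1/(29×36.7) = 9.396×10^-4 K/W
R_total = 0.04285 K/W
Q = ΔT / R_total = 23 / 0.04285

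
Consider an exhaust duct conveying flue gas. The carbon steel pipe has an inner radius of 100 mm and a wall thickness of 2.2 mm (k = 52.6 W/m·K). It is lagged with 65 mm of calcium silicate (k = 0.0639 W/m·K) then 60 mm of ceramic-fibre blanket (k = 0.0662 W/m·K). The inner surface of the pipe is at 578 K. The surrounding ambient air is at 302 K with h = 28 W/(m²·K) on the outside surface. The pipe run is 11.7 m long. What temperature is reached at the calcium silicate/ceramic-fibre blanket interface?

Per-layer cylindrical resistances, series-summed:
R_carbon steel pipe wall = ln(102.2/100)/(2π×52.6×11.7) = 5.628×10^-6 K/W
R_calcium silicate = ln(167.2/102.2)/(2π×0.0639×11.7) = 0.1048 K/W
R_ceramic-fibre blanket = ln(227.2/167.2)/(2π×0.0662×11.7) = 0.06301 K/W
R_outer film = 1/(h_o·2πr_oL) = 1/(28×2π×0.2272×11.7) = 0.002138 K/W
R_total = 0.1699 K/W
Q = ΔT/R_total = 276/0.1699
Q = 1620 W
T_interface = T_inner − Q·ΣR(inner→interface) = 578 − 1620×0.1048

T ≈ 408 K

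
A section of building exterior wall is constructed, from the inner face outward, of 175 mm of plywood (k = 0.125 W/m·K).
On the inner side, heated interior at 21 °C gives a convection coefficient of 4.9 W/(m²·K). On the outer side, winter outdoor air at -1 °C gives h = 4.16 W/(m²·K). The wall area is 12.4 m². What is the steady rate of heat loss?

Using the resistance-network approach (series):
R_inner film = 1/(h_i·A) = 1/(4.9×12.4) = 0.01646 K/W
R_plywood = L/(kA) = 0.175/(0.125×12.4) = 0.1129 K/W
R_outer film = 1/(h_o·A) = 1/(4.16×12.4) = 0.01939 K/W
R_total = 0.1487 K/W
Q = ΔT / R_total = 22 / 0.1487

Q ≈ 148 W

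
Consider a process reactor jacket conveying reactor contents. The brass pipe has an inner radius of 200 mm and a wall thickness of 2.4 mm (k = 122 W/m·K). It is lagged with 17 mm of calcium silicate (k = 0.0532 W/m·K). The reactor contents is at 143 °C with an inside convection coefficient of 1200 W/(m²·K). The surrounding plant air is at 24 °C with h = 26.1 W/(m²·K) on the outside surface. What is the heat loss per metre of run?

Treating each annulus and film as a series resistance:
R_inner film = 1/(h_i·2πr₁L) = 1/(1200×2π×0.2×1) = 6.631×10^-4 K/W
R_brass pipe wall = ln(202.4/200)/(2π×122×1) = 1.556×10^-5 K/W
R_calcium silicate = ln(219.4/202.4)/(2π×0.0532×1) = 0.2413 K/W
R_outer film = 1/(h_o·2πr_oL) = 1/(26.1×2π×0.2194×1) = 0.02779 K/W
R_total = 0.2697 K/W
Q = ΔT/R_total = 119/0.2697

q′ ≈ 441 W/m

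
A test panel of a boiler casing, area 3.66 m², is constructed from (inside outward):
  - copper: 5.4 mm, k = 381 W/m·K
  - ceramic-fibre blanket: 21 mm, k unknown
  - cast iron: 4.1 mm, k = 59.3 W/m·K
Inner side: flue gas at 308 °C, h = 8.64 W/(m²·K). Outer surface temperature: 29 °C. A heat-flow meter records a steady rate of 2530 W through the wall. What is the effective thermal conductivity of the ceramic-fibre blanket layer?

Thermal resistances in series:
R_inner film = 1/(h_i·A) = 1/(8.64×3.66) = 0.03162 K/W
R_copper = L/(kA) = 0.0054/(381×3.66) = 3.872×10^-6 K/W
R_cast iron = L/(kA) = 0.0041/(59.3×3.66) = 1.889×10^-5 K/W
Sum of known resistances R_other = 0.03165 K/W
Total R = ΔT/Q = 279/2530 = 0.1103 K/W
R_ceramic-fibre blanket = R_total − R_other = 0.07863 K/W
k = L/(R·A) = 0.021/(0.07863×3.66)

k ≈ 0.073 W/(m·K)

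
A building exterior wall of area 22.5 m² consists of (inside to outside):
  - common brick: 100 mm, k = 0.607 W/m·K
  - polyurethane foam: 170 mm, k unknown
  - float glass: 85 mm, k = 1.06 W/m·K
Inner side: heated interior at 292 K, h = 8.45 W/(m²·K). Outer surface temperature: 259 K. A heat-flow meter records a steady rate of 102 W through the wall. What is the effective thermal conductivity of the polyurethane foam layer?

k ≈ 0.0246 W/(m·K)

Series thermal resistances:
R_inner film = 1/(h_i·A) = 1/(8.45×22.5) = 0.00526 K/W
R_common brick = L/(kA) = 0.1/(0.607×22.5) = 0.007322 K/W
R_float glass = L/(kA) = 0.085/(1.06×22.5) = 0.003564 K/W
Sum of known resistances R_other = 0.01615 K/W
Total R = ΔT/Q = 33/102 = 0.3235 K/W
R_polyurethane foam = R_total − R_other = 0.3074 K/W
k = L/(R·A) = 0.17/(0.3074×22.5)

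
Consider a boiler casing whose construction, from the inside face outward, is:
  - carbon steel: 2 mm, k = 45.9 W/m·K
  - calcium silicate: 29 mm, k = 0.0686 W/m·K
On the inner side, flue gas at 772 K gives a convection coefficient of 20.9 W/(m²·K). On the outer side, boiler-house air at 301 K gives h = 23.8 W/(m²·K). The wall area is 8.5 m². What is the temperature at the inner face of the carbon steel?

Model the wall as resistances in series:
R_inner film = 1/(h_i·A) = 1/(20.9×8.5) = 0.005629 K/W
R_carbon steel = L/(kA) = 0.002/(45.9×8.5) = 5.126×10^-6 K/W
R_calcium silicate = L/(kA) = 0.029/(0.0686×8.5) = 0.04973 K/W
R_outer film = 1/(h_o·A) = 1/(23.8×8.5) = 0.004943 K/W
R_total = 0.06031 K/W;  Q = ΔT/R_total = 471/0.06031 = 7809 W
T_interface = T_inner − Q·ΣR(inner→interface) = 772 − 7810×0.005629

T ≈ 728 K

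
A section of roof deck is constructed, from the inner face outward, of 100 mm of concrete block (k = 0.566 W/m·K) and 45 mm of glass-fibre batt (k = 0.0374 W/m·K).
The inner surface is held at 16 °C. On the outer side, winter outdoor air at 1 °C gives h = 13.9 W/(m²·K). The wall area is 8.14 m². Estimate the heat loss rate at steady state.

Using the resistance-network approach (series):
R_concrete block = L/(kA) = 0.1/(0.566×8.14) = 0.0217 K/W
R_glass-fibre batt = L/(kA) = 0.045/(0.0374×8.14) = 0.1478 K/W
R_outer film = 1/(h_o·A) = 1/(13.9×8.14) = 0.008838 K/W
R_total = 0.1784 K/W
Q = ΔT / R_total = 15 / 0.1784

Q ≈ 84.1 W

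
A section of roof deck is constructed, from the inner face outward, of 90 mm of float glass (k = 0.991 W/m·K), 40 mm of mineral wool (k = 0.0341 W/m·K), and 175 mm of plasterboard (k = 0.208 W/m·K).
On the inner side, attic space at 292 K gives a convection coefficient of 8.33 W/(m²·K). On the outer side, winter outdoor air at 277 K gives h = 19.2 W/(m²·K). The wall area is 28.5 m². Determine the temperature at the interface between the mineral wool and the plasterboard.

Treating each layer as a thermal resistance in series:
R_inner film = 1/(h_i·A) = 1/(8.33×28.5) = 0.004212 K/W
R_float glass = L/(kA) = 0.09/(0.991×28.5) = 0.003187 K/W
R_mineral wool = L/(kA) = 0.04/(0.0341×28.5) = 0.04116 K/W
R_plasterboard = L/(kA) = 0.175/(0.208×28.5) = 0.02952 K/W
R_outer film = 1/(h_o·A) = 1/(19.2×28.5) = 0.001827 K/W
R_total = 0.07991 K/W;  Q = ΔT/R_total = 15/0.07991 = 187.7 W
T_interface = T_inner − Q·ΣR(inner→interface) = 292 − 188×0.04856

T ≈ 283 K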